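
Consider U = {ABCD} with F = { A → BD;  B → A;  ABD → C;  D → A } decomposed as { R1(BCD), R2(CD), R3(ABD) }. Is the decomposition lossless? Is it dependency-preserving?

lossless and dependency-preserving

Lossless test (chase): Rows 1 and 3 agree on B; apply B→A and equate their A entries. Rows 1 and 3 agree on ABD; apply ABD→C and equate their C entries. Rows 1 and 2 agree on D; apply D→A and equate their A entries. Rows 1 and 2 agree on A; apply A→BD and equate their BD entries. Row 1 is now all distinguished symbols — the join is lossless.
Dependency preservation: ABD → C is not contained in any single fragment, but the restricted closure of its left-hand side across the fragments still reaches the right-hand side; the remaining FDs each lie inside some fragment. All dependencies are preserved.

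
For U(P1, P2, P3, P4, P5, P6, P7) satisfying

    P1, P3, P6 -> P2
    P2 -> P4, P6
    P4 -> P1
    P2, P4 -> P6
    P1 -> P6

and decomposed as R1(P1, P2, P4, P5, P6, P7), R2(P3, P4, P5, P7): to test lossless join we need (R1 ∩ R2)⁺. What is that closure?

R1 ∩ R2 = {P4, P5, P7}.
P4 → P1 applies, adding P1
P1 → P6 applies, adding P6
Closure: {P1, P4, P5, P6, P7}.

P1, P4, P5, P6, P7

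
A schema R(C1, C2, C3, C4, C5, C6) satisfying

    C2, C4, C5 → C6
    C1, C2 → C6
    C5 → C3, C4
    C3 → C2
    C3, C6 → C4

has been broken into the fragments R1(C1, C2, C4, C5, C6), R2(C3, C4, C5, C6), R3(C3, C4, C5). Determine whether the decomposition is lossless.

Yes

Chase test. Columns are C1, C2, C3, C4, C5, C6; row i has aⱼ where attribute j ∈ Ri, else bᵢⱼ.
Initial tableau (one row per fragment):
  row 1: a1 a2 b13 a4 a5 a6
  row 2: b21 b22 a3 a4 a5 a6
  row 3: b31 b32 a3 a4 a5 b36
Rows 1 and 2 agree on C5; apply C5→C3, C4 and equate their C3, C4 entries.
Rows 1 and 2 agree on C3; apply C3→C2 and equate their C2 entries.
Rows 1 and 3 agree on C3; apply C3→C2 and equate their C2 entries.
Rows 1 and 3 agree on C2, C4, C5; apply C2, C4, C5→C6 and equate their C6 entries.
Row 1 is now all distinguished symbols — the join is lossless.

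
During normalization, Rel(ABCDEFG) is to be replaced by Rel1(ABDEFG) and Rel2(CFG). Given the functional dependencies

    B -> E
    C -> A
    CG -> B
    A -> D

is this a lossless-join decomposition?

Common attributes: Rel1 ∩ Rel2 = {FG}.
No dependency enlarges {FG}, so (FG)⁺ = {FG}.
The closure contains neither all of Rel1 = {ABDEFG} nor all of Rel2 = {CFG}, so the common attributes are not a superkey of either fragment. The join is lossy.

No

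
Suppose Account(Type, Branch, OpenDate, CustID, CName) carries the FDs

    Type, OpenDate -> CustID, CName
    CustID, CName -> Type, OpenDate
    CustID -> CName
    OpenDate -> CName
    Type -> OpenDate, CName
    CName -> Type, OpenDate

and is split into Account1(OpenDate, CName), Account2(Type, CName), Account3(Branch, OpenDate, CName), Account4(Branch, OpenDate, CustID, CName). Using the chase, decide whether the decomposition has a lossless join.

Chase test. Columns are Type, Branch, OpenDate, CustID, CName; row i has aⱼ where attribute j ∈ Accounti, else bᵢⱼ.
Initial tableau (one row per fragment):
  row 1: b11 b12 a3 b14 a5
  row 2: a1 b22 b23 b24 a5
  row 3: b31 a2 a3 b34 a5
  row 4: b41 a2 a3 a4 a5
Rows 1 and 2 agree on CName; apply CName→Type, OpenDate and equate their Type, OpenDate entries.
Rows 1 and 3 agree on CName; apply CName→Type, OpenDate and equate their Type, OpenDate entries.
Rows 1 and 4 agree on CName; apply CName→Type, OpenDate and equate their Type, OpenDate entries.
Rows 1 and 2 agree on Type, OpenDate; apply Type, OpenDate→CustID, CName and equate their CustID, CName entries.
Rows 1 and 3 agree on Type, OpenDate; apply Type, OpenDate→CustID, CName and equate their CustID, CName entries.
Rows 1 and 4 agree on Type, OpenDate; apply Type, OpenDate→CustID, CName and equate their CustID, CName entries.
Row 3 is now all distinguished symbols — the join is lossless.

Yes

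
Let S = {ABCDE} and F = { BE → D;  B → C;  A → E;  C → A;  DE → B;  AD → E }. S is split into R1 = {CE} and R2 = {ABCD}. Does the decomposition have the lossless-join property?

Common attributes: R1 ∩ R2 = {C}.
Closure of {C}: C → A applies, adding A; A → E applies, adding E. So (C)⁺ = {ACE}.
This closure contains every attribute of R1, so R1 ∩ R2 → R1. The join is lossless.

Yes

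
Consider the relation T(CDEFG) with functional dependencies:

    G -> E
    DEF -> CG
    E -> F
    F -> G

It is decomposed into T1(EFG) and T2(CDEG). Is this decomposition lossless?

Common attributes: T1 ∩ T2 = {EG}.
Closure of {EG}: E → F applies, adding F. So (EG)⁺ = {EFG}.
This closure contains every attribute of T1, so T1 ∩ T2 → T1. The join is lossless.

Yes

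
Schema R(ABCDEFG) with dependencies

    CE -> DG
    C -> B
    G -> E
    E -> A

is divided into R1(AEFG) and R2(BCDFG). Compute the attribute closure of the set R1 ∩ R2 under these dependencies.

R1 ∩ R2 = {FG}.
G → E applies, adding E
E → A applies, adding A
Closure: {AEFG}.

AEFG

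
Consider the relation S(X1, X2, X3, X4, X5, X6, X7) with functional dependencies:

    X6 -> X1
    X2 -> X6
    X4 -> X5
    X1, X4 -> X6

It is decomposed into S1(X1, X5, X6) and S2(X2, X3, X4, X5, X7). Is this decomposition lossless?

No

Common attributes: S1 ∩ S2 = {X5}.
No dependency enlarges {X5}, so (X5)⁺ = {X5}.
The closure contains neither all of S1 = {X1, X5, X6} nor all of S2 = {X2, X3, X4, X5, X7}, so the common attributes are not a superkey of either fragment. The join is lossy.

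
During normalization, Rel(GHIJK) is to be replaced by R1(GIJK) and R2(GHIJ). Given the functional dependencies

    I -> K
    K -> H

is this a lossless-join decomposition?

Yes

Common attributes: R1 ∩ R2 = {GIJ}.
Closure of {GIJ}: I → K applies, adding K; K → H applies, adding H. So (GIJ)⁺ = {GHIJK}.
This closure contains every attribute of R1, so R1 ∩ R2 → R1. The join is lossless.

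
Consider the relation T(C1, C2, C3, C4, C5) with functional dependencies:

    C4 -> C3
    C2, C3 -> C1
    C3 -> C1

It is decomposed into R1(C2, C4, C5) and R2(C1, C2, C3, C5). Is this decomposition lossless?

No

Common attributes: R1 ∩ R2 = {C2, C5}.
No dependency enlarges {C2, C5}, so (C2, C5)⁺ = {C2, C5}.
The closure contains neither all of R1 = {C2, C4, C5} nor all of R2 = {C1, C2, C3, C5}, so the common attributes are not a superkey of either fragment. The join is lossy.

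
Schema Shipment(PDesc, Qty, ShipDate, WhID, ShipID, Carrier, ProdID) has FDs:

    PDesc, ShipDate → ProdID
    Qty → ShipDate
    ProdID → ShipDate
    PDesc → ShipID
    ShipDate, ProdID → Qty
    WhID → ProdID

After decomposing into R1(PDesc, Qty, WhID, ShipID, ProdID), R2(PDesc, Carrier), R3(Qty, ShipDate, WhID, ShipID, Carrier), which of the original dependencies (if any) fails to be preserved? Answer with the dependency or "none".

PDesc, ShipDate → ProdID

Check PDesc, ShipDate → ProdID: no single fragment contains all of {PDesc, ShipDate, ProdID}, and the restricted closure of {PDesc, ShipDate} across the fragments never reaches {ProdID}.
Qty → ShipDate is preserved.
ProdID → ShipDate is preserved.
PDesc → ShipID is preserved.
ShipDate, ProdID → Qty is preserved.
WhID → ProdID is preserved.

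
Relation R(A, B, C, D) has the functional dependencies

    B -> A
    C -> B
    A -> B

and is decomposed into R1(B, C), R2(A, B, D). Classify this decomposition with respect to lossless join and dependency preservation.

lossy but dependency-preserving

Lossless test: (B)⁺ = {A, B}, which is a superkey of neither fragment — lossy.
Dependency preservation: every FD's attributes lie within a single fragment, so each can be enforced locally — preserved.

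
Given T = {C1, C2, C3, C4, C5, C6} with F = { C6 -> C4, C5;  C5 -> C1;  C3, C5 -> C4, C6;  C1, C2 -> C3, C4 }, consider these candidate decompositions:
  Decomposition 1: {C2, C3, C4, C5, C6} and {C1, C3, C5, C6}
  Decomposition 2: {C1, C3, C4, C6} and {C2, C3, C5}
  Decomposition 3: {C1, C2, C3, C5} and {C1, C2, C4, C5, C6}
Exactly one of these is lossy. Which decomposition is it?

Decomposition 1: common = {C3, C5, C6}, closure = {C1, C3, C4, C5, C6} → lossless.
Decomposition 2: common = {C3}, closure = {C3} → lossy.
Decomposition 3: common = {C1, C2, C5}, closure = {C1, C2, C3, C4, C5, C6} → lossless.

Decomposition 2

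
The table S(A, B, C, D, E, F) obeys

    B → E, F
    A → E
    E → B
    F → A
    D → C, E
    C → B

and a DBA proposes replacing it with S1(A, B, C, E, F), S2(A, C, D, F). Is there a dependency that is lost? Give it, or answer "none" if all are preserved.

none

B → E, F lies within S1.
A → E lies within S1.
E → B lies within S1.
F → A lies within S1.
D → C, E: restricted closure across fragments reaches C, E.
C → B lies within S1.
Every dependency is enforceable on the fragments, so the decomposition is dependency-preserving.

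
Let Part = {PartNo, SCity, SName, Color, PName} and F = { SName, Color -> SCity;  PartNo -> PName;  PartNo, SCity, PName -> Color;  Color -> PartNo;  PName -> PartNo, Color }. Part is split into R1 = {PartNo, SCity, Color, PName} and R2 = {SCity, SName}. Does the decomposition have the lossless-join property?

Common attributes: R1 ∩ R2 = {SCity}.
No dependency enlarges {SCity}, so (SCity)⁺ = {SCity}.
The closure contains neither all of R1 = {PartNo, SCity, Color, PName} nor all of R2 = {SCity, SName}, so the common attributes are not a superkey of either fragment. The join is lossy.

No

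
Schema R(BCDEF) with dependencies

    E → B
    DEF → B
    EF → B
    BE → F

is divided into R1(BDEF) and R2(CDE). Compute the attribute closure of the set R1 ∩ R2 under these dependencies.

R1 ∩ R2 = {DE}.
E → B applies, adding B
BE → F applies, adding F
Closure: {BDEF}.

BDEF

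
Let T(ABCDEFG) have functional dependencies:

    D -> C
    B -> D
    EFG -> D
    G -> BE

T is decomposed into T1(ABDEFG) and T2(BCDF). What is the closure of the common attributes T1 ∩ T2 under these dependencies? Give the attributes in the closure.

BCDF

T1 ∩ T2 = {BDF}.
D → C applies, adding C
Closure: {BCDF}.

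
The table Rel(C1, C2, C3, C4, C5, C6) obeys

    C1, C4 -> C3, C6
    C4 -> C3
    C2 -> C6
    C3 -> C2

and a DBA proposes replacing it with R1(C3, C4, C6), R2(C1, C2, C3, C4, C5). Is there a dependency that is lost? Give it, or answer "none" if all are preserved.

Check C2 → C6: no single fragment contains all of {C2, C6}, and the restricted closure of {C2} across the fragments never reaches {C6}.
C1, C4 → C3, C6 is preserved.
C4 → C3 is preserved.
C3 → C2 is preserved.

C2 -> C6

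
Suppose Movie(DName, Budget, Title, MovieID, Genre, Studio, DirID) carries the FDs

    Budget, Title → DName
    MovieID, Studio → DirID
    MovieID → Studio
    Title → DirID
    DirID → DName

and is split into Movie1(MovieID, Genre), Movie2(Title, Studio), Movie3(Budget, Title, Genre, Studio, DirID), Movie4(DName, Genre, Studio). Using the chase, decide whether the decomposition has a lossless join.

Chase test. Columns are DName, Budget, Title, MovieID, Genre, Studio, DirID; row i has aⱼ where attribute j ∈ Moviei, else bᵢⱼ.
Initial tableau (one row per fragment):
  row 1: b11 b12 b13 a4 a5 b16 b17
  row 2: b21 b22 a3 b24 b25 a6 b27
  row 3: b31 a2 a3 b34 a5 a6 a7
  row 4: a1 b42 b43 b44 a5 a6 b47
Rows 2 and 3 agree on Title; apply Title→DirID and equate their DirID entries.
Rows 2 and 3 agree on DirID; apply DirID→DName and equate their DName entries.
No row becomes fully distinguished — the join is lossy.

No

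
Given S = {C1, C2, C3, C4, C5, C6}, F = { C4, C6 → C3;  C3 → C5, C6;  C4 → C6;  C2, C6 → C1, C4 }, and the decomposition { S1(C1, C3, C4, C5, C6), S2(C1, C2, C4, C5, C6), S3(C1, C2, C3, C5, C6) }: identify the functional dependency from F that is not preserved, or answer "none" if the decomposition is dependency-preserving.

C4, C6 → C3 lies within S1.
C3 → C5, C6 lies within S1.
C4 → C6 lies within S1.
C2, C6 → C1, C4 lies within S2.
Every dependency is enforceable on the fragments, so the decomposition is dependency-preserving.

none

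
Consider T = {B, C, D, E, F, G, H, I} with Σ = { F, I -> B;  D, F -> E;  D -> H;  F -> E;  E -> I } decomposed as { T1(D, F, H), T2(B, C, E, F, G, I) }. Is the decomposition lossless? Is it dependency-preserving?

lossy but dependency-preserving

Lossless test: (F)⁺ = {B, E, F, I}, which is a superkey of neither fragment — lossy.
Dependency preservation: D, F → E is not contained in any single fragment, but the restricted closure of its left-hand side across the fragments still reaches the right-hand side; the remaining FDs each lie inside some fragment. All dependencies are preserved.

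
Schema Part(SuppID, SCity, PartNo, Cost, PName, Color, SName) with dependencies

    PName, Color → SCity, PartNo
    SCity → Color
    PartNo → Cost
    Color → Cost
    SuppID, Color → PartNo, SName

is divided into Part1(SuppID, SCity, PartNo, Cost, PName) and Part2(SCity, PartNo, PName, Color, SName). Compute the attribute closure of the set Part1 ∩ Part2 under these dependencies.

SCity, PartNo, Cost, PName, Color

Part1 ∩ Part2 = {SCity, PartNo, PName}.
SCity → Color applies, adding Color
PartNo → Cost applies, adding Cost
Closure: {SCity, PartNo, Cost, PName, Color}.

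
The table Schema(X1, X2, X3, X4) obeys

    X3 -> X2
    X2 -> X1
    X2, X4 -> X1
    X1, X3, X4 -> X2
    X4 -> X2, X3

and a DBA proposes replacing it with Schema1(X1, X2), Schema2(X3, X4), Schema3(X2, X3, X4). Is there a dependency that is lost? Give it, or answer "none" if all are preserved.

X3 → X2 lies within Schema3.
X2 → X1 lies within Schema1.
X2, X4 → X1: restricted closure across fragments reaches X1.
X1, X3, X4 → X2: restricted closure across fragments reaches X2.
X4 → X2, X3 lies within Schema3.
Every dependency is enforceable on the fragments, so the decomposition is dependency-preserving.

none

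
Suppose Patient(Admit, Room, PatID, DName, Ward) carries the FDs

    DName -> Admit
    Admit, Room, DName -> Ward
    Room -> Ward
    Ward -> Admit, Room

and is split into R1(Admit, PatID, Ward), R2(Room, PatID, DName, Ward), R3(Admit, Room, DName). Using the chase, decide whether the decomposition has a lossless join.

Chase test. Columns are Admit, Room, PatID, DName, Ward; row i has aⱼ where attribute j ∈ Ri, else bᵢⱼ.
Initial tableau (one row per fragment):
  row 1: a1 b12 a3 b14 a5
  row 2: b21 a2 a3 a4 a5
  row 3: a1 a2 b33 a4 b35
Rows 2 and 3 agree on DName; apply DName→Admit and equate their Admit entries.
Rows 2 and 3 agree on Admit, Room, DName; apply Admit, Room, DName→Ward and equate their Ward entries.
Rows 1 and 2 agree on Ward; apply Ward→Admit, Room and equate their Admit, Room entries.
Row 2 is now all distinguished symbols — the join is lossless.

Yes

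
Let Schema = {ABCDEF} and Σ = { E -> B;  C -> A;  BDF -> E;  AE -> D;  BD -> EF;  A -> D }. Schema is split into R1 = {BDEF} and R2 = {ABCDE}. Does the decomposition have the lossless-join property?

Common attributes: R1 ∩ R2 = {BDE}.
Closure of {BDE}: BD → EF applies, adding F. So (BDE)⁺ = {BDEF}.
This closure contains every attribute of R1, so R1 ∩ R2 → R1. The join is lossless.

Yes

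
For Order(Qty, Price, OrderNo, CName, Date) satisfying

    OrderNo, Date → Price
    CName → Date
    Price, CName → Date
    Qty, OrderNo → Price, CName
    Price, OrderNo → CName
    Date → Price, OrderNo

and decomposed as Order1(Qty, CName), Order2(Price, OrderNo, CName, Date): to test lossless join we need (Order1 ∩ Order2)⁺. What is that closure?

Order1 ∩ Order2 = {CName}.
CName → Date applies, adding Date
Date → Price, OrderNo applies, adding Price, OrderNo
Closure: {Price, OrderNo, CName, Date}.

Price, OrderNo, CName, Date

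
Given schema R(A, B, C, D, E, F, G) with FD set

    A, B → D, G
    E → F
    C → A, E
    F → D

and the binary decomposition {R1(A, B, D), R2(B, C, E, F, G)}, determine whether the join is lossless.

Common attributes: R1 ∩ R2 = {B}.
No dependency enlarges {B}, so (B)⁺ = {B}.
The closure contains neither all of R1 = {A, B, D} nor all of R2 = {B, C, E, F, G}, so the common attributes are not a superkey of either fragment. The join is lossy.

No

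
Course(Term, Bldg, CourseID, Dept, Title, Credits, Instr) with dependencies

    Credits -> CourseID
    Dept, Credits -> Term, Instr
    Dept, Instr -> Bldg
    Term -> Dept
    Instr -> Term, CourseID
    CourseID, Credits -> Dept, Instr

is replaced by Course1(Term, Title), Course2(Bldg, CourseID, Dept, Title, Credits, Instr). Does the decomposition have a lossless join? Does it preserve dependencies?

Lossless test: (Title)⁺ = {Title}, which is a superkey of neither fragment — lossy.
Dependency preservation: the restricted closure of {Dept, Credits} across the fragments never reaches {Term, Instr}, so Dept, Credits → Term, Instr cannot be enforced without a join — not preserved.

lossy and not dependency-preserving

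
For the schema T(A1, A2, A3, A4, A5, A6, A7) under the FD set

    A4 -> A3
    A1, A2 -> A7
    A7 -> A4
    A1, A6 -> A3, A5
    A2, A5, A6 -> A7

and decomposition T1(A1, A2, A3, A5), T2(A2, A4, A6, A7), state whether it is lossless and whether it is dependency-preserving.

lossy and not dependency-preserving

Lossless test: (A2)⁺ = {A2}, which is a superkey of neither fragment — lossy.
Dependency preservation: the restricted closure of {A4} across the fragments never reaches {A3}, so A4 → A3 cannot be enforced without a join — not preserved.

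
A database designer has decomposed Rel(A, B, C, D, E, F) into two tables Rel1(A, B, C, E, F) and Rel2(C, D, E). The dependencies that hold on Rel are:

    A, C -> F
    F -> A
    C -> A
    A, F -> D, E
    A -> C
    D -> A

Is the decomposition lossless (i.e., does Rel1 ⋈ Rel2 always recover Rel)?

Common attributes: Rel1 ∩ Rel2 = {C, E}.
Closure of {C, E}: C → A applies, adding A; A, C → F applies, adding F; A, F → D, E applies, adding D. So (C, E)⁺ = {A, C, D, E, F}.
This closure contains every attribute of Rel2, so Rel1 ∩ Rel2 → Rel2. The join is lossless.

Yes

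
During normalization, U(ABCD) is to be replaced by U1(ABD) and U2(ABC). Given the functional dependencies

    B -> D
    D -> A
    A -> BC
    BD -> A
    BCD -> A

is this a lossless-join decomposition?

Yes

Common attributes: U1 ∩ U2 = {AB}.
Closure of {AB}: B → D applies, adding D; A → BC applies, adding C. So (AB)⁺ = {ABCD}.
This closure contains every attribute of U1, so U1 ∩ U2 → U1. The join is lossless.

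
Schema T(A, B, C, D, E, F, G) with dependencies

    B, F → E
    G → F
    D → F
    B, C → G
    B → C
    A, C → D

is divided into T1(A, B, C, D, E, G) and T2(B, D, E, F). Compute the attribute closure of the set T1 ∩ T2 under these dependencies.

B, C, D, E, F, G

T1 ∩ T2 = {B, D, E}.
D → F applies, adding F
B → C applies, adding C
B, C → G applies, adding G
Closure: {B, C, D, E, F, G}.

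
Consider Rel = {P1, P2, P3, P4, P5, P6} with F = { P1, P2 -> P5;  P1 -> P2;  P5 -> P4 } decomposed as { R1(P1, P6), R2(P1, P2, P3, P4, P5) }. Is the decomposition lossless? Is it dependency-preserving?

lossy but dependency-preserving

Lossless test: (P1)⁺ = {P1, P2, P4, P5}, which is a superkey of neither fragment — lossy.
Dependency preservation: every FD's attributes lie within a single fragment, so each can be enforced locally — preserved.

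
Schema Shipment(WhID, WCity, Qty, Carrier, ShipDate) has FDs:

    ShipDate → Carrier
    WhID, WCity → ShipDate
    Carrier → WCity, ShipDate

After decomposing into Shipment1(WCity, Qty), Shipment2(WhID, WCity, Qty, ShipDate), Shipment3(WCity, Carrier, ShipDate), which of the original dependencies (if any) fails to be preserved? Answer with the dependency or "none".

ShipDate → Carrier lies within Shipment3.
WhID, WCity → ShipDate lies within Shipment2.
Carrier → WCity, ShipDate lies within Shipment3.
Every dependency is enforceable on the fragments, so the decomposition is dependency-preserving.

none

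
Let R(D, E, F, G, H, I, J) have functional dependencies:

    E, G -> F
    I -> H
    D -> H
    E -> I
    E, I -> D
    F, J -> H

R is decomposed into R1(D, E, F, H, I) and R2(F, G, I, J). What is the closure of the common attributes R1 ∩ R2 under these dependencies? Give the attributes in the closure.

F, H, I

R1 ∩ R2 = {F, I}.
I → H applies, adding H
Closure: {F, H, I}.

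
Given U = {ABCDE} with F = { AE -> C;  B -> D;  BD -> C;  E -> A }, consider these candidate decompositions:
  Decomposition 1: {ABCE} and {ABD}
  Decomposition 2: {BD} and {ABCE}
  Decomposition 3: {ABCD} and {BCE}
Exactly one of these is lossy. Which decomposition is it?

Decomposition 3

Decomposition 1: common = {AB}, closure = {ABCD} → lossless.
Decomposition 2: common = {B}, closure = {BCD} → lossless.
Decomposition 3: common = {BC}, closure = {BCD} → lossy.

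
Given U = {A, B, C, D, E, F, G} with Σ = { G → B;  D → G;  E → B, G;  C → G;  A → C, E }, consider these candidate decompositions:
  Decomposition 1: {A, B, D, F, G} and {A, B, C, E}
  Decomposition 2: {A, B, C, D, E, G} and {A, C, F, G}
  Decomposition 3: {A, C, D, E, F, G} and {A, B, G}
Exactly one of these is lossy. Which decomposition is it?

Decomposition 2

Decomposition 1: common = {A, B}, closure = {A, B, C, E, G} → lossless.
Decomposition 2: common = {A, C, G}, closure = {A, B, C, E, G} → lossy.
Decomposition 3: common = {A, G}, closure = {A, B, C, E, G} → lossless.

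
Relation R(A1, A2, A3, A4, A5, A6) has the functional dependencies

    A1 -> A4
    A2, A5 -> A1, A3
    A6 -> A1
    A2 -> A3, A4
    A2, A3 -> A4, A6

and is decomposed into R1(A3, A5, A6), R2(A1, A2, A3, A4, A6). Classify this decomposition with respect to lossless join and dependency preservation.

Lossless test: (A3, A6)⁺ = {A1, A3, A4, A6}, which is a superkey of neither fragment — lossy.
Dependency preservation: A2, A5 → A1, A3 is not contained in any single fragment, but the restricted closure of its left-hand side across the fragments still reaches the right-hand side; the remaining FDs each lie inside some fragment. All dependencies are preserved.

lossy but dependency-preserving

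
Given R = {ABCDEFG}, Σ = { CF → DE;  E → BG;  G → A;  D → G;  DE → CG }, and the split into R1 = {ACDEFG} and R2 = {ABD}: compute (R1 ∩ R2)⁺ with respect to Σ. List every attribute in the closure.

ADG

R1 ∩ R2 = {AD}.
D → G applies, adding G
Closure: {ADG}.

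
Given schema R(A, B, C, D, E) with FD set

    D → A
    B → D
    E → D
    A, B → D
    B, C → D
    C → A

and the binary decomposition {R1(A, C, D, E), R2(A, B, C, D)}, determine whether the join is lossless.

Common attributes: R1 ∩ R2 = {A, C, D}.
No dependency enlarges {A, C, D}, so (A, C, D)⁺ = {A, C, D}.
The closure contains neither all of R1 = {A, C, D, E} nor all of R2 = {A, B, C, D}, so the common attributes are not a superkey of either fragment. The join is lossy.

No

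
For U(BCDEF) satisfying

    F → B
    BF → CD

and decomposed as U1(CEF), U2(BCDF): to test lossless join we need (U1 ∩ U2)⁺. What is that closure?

BCDF

U1 ∩ U2 = {CF}.
F → B applies, adding B
BF → CD applies, adding D
Closure: {BCDF}.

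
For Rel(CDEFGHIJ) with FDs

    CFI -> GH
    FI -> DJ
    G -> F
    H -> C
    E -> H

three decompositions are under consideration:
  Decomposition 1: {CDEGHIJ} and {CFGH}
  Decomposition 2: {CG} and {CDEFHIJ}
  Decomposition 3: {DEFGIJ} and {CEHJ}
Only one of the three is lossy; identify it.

Decomposition 1: common = {CGH}, closure = {CFGH} → lossless.
Decomposition 2: common = {C}, closure = {C} → lossy.
Decomposition 3: common = {EJ}, closure = {CEHJ} → lossless.

Decomposition 2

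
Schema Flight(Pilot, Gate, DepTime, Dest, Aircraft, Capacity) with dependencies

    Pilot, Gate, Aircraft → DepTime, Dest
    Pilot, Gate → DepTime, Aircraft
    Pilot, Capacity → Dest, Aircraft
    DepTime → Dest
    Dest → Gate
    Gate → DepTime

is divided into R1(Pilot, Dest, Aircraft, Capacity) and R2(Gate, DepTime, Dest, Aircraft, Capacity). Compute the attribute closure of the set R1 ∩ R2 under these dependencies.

Gate, DepTime, Dest, Aircraft, Capacity

R1 ∩ R2 = {Dest, Aircraft, Capacity}.
Dest → Gate applies, adding Gate
Gate → DepTime applies, adding DepTime
Closure: {Gate, DepTime, Dest, Aircraft, Capacity}.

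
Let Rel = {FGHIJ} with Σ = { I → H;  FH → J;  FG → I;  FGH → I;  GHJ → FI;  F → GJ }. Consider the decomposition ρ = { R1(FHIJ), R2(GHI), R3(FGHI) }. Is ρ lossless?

Chase test. Columns are FGHIJ; row i has aⱼ where attribute j ∈ Ri, else bᵢⱼ.
Initial tableau (one row per fragment):
  row 1: a1 b12 a3 a4 a5
  row 2: b21 a2 a3 a4 b25
  row 3: a1 a2 a3 a4 b35
Rows 1 and 3 agree on FH; apply FH→J and equate their J entries.
Rows 1 and 3 agree on F; apply F→GJ and equate their GJ entries.
Row 1 is now all distinguished symbols — the join is lossless.

Yes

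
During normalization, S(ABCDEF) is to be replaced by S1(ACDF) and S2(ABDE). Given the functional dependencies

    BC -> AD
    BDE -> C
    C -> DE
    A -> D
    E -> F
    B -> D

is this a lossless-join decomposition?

No

Common attributes: S1 ∩ S2 = {AD}.
No dependency enlarges {AD}, so (AD)⁺ = {AD}.
The closure contains neither all of S1 = {ACDF} nor all of S2 = {ABDE}, so the common attributes are not a superkey of either fragment. The join is lossy.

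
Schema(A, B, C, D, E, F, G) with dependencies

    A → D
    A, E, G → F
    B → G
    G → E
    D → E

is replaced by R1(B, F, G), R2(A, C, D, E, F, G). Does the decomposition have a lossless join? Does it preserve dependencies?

Lossless test: (F, G)⁺ = {E, F, G}, which is a superkey of neither fragment — lossy.
Dependency preservation: every FD's attributes lie within a single fragment, so each can be enforced locally — preserved.

lossy but dependency-preserving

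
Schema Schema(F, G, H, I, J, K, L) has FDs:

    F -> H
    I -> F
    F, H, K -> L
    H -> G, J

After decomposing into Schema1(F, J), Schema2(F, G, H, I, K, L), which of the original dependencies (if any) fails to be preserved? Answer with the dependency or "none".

Check H → G, J: no single fragment contains all of {G, H, J}, and the restricted closure of {H} across the fragments never reaches {G, J}.
F → H is preserved.
I → F is preserved.
F, H, K → L is preserved.

H -> G, J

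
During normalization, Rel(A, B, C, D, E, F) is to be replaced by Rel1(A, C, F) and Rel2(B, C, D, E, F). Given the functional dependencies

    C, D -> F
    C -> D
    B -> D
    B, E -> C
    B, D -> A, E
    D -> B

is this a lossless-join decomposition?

Yes

Common attributes: Rel1 ∩ Rel2 = {C, F}.
Closure of {C, F}: C → D applies, adding D; D → B applies, adding B; B, D → A, E applies, adding A, E. So (C, F)⁺ = {A, B, C, D, E, F}.
This closure contains every attribute of Rel1, so Rel1 ∩ Rel2 → Rel1. The join is lossless.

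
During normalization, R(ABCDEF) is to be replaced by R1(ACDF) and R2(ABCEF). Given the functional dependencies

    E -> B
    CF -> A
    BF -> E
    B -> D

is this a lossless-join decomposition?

No

Common attributes: R1 ∩ R2 = {ACF}.
No dependency enlarges {ACF}, so (ACF)⁺ = {ACF}.
The closure contains neither all of R1 = {ACDF} nor all of R2 = {ABCEF}, so the common attributes are not a superkey of either fragment. The join is lossy.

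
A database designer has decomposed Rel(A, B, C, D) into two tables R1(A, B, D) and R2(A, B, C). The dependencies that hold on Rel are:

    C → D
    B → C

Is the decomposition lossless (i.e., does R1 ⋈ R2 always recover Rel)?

Common attributes: R1 ∩ R2 = {A, B}.
Closure of {A, B}: B → C applies, adding C; C → D applies, adding D. So (A, B)⁺ = {A, B, C, D}.
This closure contains every attribute of R1, so R1 ∩ R2 → R1. The join is lossless.

Yes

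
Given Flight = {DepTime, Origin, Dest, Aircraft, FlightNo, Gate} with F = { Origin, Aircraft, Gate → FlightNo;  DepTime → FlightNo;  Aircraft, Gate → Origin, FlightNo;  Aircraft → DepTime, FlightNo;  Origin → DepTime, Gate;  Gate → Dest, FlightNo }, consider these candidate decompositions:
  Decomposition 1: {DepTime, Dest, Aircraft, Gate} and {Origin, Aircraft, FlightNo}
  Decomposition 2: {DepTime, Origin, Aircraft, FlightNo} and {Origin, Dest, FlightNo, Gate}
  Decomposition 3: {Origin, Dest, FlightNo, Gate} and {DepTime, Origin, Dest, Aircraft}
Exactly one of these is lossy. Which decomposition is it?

Decomposition 1: common = {Aircraft}, closure = {DepTime, Aircraft, FlightNo} → lossy.
Decomposition 2: common = {Origin, FlightNo}, closure = {DepTime, Origin, Dest, FlightNo, Gate} → lossless.
Decomposition 3: common = {Origin, Dest}, closure = {DepTime, Origin, Dest, FlightNo, Gate} → lossless.

Decomposition 1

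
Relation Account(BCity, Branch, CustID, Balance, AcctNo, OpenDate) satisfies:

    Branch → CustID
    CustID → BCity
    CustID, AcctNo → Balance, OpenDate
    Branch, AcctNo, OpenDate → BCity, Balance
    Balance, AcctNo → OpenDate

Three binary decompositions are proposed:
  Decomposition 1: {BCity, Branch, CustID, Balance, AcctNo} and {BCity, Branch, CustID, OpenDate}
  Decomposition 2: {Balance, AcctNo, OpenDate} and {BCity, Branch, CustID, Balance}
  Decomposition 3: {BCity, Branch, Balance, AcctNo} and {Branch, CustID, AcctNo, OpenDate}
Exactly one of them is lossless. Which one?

Decomposition 1: common = {BCity, Branch, CustID}, closure = {BCity, Branch, CustID} → lossy.
Decomposition 2: common = {Balance}, closure = {Balance} → lossy.
Decomposition 3: common = {Branch, AcctNo}, closure = {BCity, Branch, CustID, Balance, AcctNo, OpenDate} → lossless.

Decomposition 3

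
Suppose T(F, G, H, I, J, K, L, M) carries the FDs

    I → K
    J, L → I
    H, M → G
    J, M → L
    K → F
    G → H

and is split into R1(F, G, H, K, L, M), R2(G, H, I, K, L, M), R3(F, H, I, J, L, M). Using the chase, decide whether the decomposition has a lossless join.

Chase test. Columns are F, G, H, I, J, K, L, M; row i has aⱼ where attribute j ∈ Ri, else bᵢⱼ.
Initial tableau (one row per fragment):
  row 1: a1 a2 a3 b14 b15 a6 a7 a8
  row 2: b21 a2 a3 a4 b25 a6 a7 a8
  row 3: a1 b32 a3 a4 a5 b36 a7 a8
Rows 2 and 3 agree on I; apply I→K and equate their K entries.
Rows 1 and 3 agree on H, M; apply H, M→G and equate their G entries.
Rows 1 and 2 agree on K; apply K→F and equate their F entries.
Row 3 is now all distinguished symbols — the join is lossless.

Yes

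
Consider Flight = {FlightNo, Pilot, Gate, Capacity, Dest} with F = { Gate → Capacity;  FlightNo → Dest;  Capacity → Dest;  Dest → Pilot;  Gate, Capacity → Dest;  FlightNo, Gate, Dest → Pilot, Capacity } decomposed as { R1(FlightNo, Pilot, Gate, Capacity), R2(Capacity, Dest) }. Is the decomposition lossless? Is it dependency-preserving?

lossless but not dependency-preserving

Lossless test: (Capacity)⁺ = {Pilot, Capacity, Dest}, which contains all of one fragment — lossless.
Dependency preservation: the restricted closure of {FlightNo} across the fragments never reaches {Dest}, so FlightNo → Dest cannot be enforced without a join — not preserved.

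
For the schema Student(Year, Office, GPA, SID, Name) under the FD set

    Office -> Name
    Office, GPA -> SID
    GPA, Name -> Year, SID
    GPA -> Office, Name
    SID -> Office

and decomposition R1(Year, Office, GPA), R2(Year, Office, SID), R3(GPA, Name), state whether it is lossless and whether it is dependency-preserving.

Lossless test (chase): Rows 1 and 2 agree on Office; apply Office→Name and equate their Name entries. Rows 1 and 3 agree on GPA; apply GPA→Office, Name and equate their Office, Name entries. Rows 1 and 3 agree on Office, GPA; apply Office, GPA→SID and equate their SID entries. Rows 1 and 3 agree on GPA, Name; apply GPA, Name→Year, SID and equate their Year, SID entries. No row becomes fully distinguished — the join is lossy.
Dependency preservation: the restricted closure of {Office} across the fragments never reaches {Name}, so Office → Name cannot be enforced without a join — not preserved.

lossy and not dependency-preserving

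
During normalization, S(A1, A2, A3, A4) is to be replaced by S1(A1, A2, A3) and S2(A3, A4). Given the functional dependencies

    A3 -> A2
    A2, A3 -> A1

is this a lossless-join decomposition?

Common attributes: S1 ∩ S2 = {A3}.
Closure of {A3}: A3 → A2 applies, adding A2; A2, A3 → A1 applies, adding A1. So (A3)⁺ = {A1, A2, A3}.
This closure contains every attribute of S1, so S1 ∩ S2 → S1. The join is lossless.

Yes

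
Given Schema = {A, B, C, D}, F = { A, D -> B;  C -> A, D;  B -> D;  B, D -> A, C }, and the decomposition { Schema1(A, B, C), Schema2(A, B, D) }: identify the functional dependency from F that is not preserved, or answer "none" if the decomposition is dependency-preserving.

A, D → B lies within Schema2.
C → A, D: restricted closure across fragments reaches A, D.
B → D lies within Schema2.
B, D → A, C: restricted closure across fragments reaches A, C.
Every dependency is enforceable on the fragments, so the decomposition is dependency-preserving.

none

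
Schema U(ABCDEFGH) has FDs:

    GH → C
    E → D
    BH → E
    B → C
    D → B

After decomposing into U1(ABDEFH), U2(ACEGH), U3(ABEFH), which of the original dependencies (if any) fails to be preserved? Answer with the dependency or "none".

Check B → C: no single fragment contains all of {BC}, and the restricted closure of {B} across the fragments never reaches {C}.
GH → C is preserved.
E → D is preserved.
BH → E is preserved.
D → B is preserved.

B → C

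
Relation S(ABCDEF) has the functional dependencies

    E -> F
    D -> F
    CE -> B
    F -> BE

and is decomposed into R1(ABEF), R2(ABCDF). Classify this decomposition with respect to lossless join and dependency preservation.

lossless and dependency-preserving

Lossless test: (ABF)⁺ = {ABEF}, which contains all of one fragment — lossless.
Dependency preservation: CE → B is not contained in any single fragment, but the restricted closure of its left-hand side across the fragments still reaches the right-hand side; the remaining FDs each lie inside some fragment. All dependencies are preserved.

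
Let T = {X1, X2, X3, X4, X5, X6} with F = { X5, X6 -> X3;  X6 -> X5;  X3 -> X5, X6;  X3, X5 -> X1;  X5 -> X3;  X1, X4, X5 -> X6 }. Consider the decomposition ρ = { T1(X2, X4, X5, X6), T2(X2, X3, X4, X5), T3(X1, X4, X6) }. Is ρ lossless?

Chase test. Columns are X1, X2, X3, X4, X5, X6; row i has aⱼ where attribute j ∈ Ti, else bᵢⱼ.
Initial tableau (one row per fragment):
  row 1: b11 a2 b13 a4 a5 a6
  row 2: b21 a2 a3 a4 a5 b26
  row 3: a1 b32 b33 a4 b35 a6
Rows 1 and 3 agree on X6; apply X6→X5 and equate their X5 entries.
Rows 1 and 2 agree on X5; apply X5→X3 and equate their X3 entries.
Rows 1 and 3 agree on X5; apply X5→X3 and equate their X3 entries.
Rows 1 and 2 agree on X3; apply X3→X5, X6 and equate their X5, X6 entries.
Rows 1 and 2 agree on X3, X5; apply X3, X5→X1 and equate their X1 entries.
Rows 1 and 3 agree on X3, X5; apply X3, X5→X1 and equate their X1 entries.
Row 1 is now all distinguished symbols — the join is lossless.

Yes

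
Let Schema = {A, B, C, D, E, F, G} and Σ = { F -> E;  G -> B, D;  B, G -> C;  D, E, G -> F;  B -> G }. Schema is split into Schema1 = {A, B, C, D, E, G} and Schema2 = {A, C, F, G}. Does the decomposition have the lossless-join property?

Common attributes: Schema1 ∩ Schema2 = {A, C, G}.
Closure of {A, C, G}: G → B, D applies, adding B, D. So (A, C, G)⁺ = {A, B, C, D, G}.
The closure contains neither all of Schema1 = {A, B, C, D, E, G} nor all of Schema2 = {A, C, F, G}, so the common attributes are not a superkey of either fragment. The join is lossy.

No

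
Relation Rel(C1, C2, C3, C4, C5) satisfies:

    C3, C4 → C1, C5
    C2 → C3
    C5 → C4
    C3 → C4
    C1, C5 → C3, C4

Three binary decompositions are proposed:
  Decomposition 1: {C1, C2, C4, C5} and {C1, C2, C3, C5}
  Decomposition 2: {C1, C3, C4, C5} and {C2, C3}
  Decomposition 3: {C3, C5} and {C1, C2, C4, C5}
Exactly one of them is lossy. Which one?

Decomposition 1: common = {C1, C2, C5}, closure = {C1, C2, C3, C4, C5} → lossless.
Decomposition 2: common = {C3}, closure = {C1, C3, C4, C5} → lossless.
Decomposition 3: common = {C5}, closure = {C4, C5} → lossy.

Decomposition 3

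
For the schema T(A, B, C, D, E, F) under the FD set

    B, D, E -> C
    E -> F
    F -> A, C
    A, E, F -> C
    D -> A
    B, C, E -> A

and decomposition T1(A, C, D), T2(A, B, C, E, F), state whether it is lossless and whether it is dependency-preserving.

lossy but dependency-preserving

Lossless test: (A, C)⁺ = {A, C}, which is a superkey of neither fragment — lossy.
Dependency preservation: B, D, E → C is not contained in any single fragment, but the restricted closure of its left-hand side across the fragments still reaches the right-hand side; the remaining FDs each lie inside some fragment. All dependencies are preserved.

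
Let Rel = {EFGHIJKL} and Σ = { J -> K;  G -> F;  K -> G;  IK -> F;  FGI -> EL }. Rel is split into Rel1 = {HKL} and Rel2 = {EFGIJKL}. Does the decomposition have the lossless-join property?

No

Common attributes: Rel1 ∩ Rel2 = {KL}.
Closure of {KL}: K → G applies, adding G; G → F applies, adding F. So (KL)⁺ = {FGKL}.
The closure contains neither all of Rel1 = {HKL} nor all of Rel2 = {EFGIJKL}, so the common attributes are not a superkey of either fragment. The join is lossy.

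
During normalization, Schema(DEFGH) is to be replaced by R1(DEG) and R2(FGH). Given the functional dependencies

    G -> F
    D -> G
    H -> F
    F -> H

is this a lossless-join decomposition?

Yes

Common attributes: R1 ∩ R2 = {G}.
Closure of {G}: G → F applies, adding F; F → H applies, adding H. So (G)⁺ = {FGH}.
This closure contains every attribute of R2, so R1 ∩ R2 → R2. The join is lossless.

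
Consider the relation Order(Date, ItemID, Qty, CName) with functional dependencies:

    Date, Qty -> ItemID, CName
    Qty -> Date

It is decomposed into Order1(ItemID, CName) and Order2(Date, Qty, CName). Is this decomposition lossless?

No

Common attributes: Order1 ∩ Order2 = {CName}.
No dependency enlarges {CName}, so (CName)⁺ = {CName}.
The closure contains neither all of Order1 = {ItemID, CName} nor all of Order2 = {Date, Qty, CName}, so the common attributes are not a superkey of either fragment. The join is lossy.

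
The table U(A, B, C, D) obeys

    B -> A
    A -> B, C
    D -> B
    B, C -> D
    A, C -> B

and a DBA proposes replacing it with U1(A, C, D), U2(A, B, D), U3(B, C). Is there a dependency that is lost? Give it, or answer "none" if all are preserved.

none

B → A lies within U2.
A → B, C: restricted closure across fragments reaches B, C.
D → B lies within U2.
B, C → D: restricted closure across fragments reaches D.
A, C → B: restricted closure across fragments reaches B.
Every dependency is enforceable on the fragments, so the decomposition is dependency-preserving.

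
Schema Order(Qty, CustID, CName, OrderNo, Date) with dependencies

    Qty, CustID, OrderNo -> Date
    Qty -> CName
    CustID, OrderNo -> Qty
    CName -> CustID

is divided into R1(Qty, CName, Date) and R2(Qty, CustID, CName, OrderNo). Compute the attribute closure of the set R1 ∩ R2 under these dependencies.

R1 ∩ R2 = {Qty, CName}.
CName → CustID applies, adding CustID
Closure: {Qty, CustID, CName}.

Qty, CustID, CName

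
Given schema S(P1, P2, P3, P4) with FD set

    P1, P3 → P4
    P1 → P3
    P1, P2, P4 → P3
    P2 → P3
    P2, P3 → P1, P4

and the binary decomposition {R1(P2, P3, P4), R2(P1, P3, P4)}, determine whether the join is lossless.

No

Common attributes: R1 ∩ R2 = {P3, P4}.
No dependency enlarges {P3, P4}, so (P3, P4)⁺ = {P3, P4}.
The closure contains neither all of R1 = {P2, P3, P4} nor all of R2 = {P1, P3, P4}, so the common attributes are not a superkey of either fragment. The join is lossy.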